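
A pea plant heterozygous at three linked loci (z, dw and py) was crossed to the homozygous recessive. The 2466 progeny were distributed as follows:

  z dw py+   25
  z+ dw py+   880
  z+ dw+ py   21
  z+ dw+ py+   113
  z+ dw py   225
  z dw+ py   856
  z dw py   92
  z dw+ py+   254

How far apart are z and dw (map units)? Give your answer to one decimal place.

10.2 map units

The two most frequent reciprocal classes, z dw+ py and z+ dw py+, are the parental types, so the F1 was z dw+ py / z+ dw py+.
The two rarest classes, z+ dw+ py and z dw py+, are the double crossovers. Comparing them with the parentals, only the z allele has switched, so z is the middle locus and the order is py – z – dw.
Crossovers in the z–dw interval produce the single-crossover classes z dw py and z+ dw+ py+ (92 + 113 = 205) plus the double crossovers (46).
RF(z–dw) = (205 + 46) / 2466 = 251/2466 = 0.1018 → 10.2 map units.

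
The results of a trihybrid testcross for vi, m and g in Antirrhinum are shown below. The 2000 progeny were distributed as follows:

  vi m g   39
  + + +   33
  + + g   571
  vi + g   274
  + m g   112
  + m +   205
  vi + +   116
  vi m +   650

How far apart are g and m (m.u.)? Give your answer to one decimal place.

15.0 m.u.

The two most frequent reciprocal classes, + + g and vi m +, are the parental types, so the F1 was + + g / vi m +.
The two rarest classes, + + + and vi m g, are the double crossovers. Comparing them with the parentals, only the g allele has switched, so g is the middle locus and the order is m – g – vi.
Crossovers in the m–g interval produce the single-crossover classes + m g and vi + + (112 + 116 = 228) plus the double crossovers (72).
RF(m–g) = (228 + 72) / 2000 = 300/2000 = 0.1500 → 15.0 m.u.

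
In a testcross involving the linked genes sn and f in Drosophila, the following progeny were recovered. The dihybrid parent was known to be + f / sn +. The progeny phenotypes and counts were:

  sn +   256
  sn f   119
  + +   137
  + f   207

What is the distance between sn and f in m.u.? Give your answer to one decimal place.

The recombinant classes are + + and sn f: 137 + 119 = 256.
Recombination frequency = 256/719 = 0.3561 ≈ 35.6%, i.e. 35.6 m.u.

35.6 m.u.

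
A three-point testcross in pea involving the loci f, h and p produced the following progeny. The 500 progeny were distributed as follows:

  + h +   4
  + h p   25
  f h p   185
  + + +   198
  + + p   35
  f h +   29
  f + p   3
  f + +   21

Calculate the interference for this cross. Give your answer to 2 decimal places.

0.07

The two most frequent reciprocal classes, + + + and f h p, are the parental types, so the F1 was + + + / f h p.
The two rarest classes, + h + and f + p, are the double crossovers. Comparing them with the parentals, only the h allele has switched, so h is the middle locus and the order is f – h – p.
f–h: (46 + 7)/500 = 0.1060; h–p: (64 + 7)/500 = 0.1420.
Expected DCO frequency = 0.1060 × 0.1420 ≈ 0.01505; observed = 7/500 ≈ 0.01400.
Coefficient of coincidence = 0.01400/0.01505 ≈ 0.93; interference = 1 − 0.93 = 0.07.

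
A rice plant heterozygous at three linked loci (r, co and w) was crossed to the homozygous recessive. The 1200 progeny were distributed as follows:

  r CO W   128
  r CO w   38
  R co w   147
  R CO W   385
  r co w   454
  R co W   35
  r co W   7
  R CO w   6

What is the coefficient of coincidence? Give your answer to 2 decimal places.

0.63

The two most frequent reciprocal classes, r co w and R CO W, are the parental types, so the F1 was r co w / R CO W.
The two rarest classes, r co W and R CO w, are the double crossovers. Comparing them with the parentals, only the w allele has switched, so w is the middle locus and the order is r – w – co.
r–w: (275 + 13)/1200 = 0.2400; w–co: (73 + 13)/1200 = 0.0717.
Expected DCO frequency = 0.2400 × 0.0717 ≈ 0.01721; observed = 13/1200 ≈ 0.01083.
Coefficient of coincidence = 0.01083/0.01721 ≈ 0.63.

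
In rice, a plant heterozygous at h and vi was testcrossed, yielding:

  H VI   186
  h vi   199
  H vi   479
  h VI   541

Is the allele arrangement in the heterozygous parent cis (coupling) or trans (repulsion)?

trans

The two most frequent classes are H vi (479) and h VI (541); these are the parental (non-recombinant) types.
So the F1 carried H vi on one chromosome and h VI on the other — the recessive alleles are on opposite chromosomes (trans / repulsion).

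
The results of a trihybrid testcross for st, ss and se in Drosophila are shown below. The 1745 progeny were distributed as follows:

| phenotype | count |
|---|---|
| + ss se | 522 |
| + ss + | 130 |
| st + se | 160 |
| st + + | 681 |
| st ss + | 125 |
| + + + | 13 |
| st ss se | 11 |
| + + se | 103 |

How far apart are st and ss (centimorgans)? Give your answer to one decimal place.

14.4 centimorgans

The two most frequent reciprocal classes, + ss se and st + +, are the parental types, so the F1 was + ss se / st + +.
The two rarest classes, st ss se and + + +, are the double crossovers. Comparing them with the parentals, only the st allele has switched, so st is the middle locus and the order is ss – st – se.
Crossovers in the ss–st interval produce the single-crossover classes + + se and st ss + (103 + 125 = 228) plus the double crossovers (24).
RF(ss–st) = (228 + 24) / 1745 = 252/1745 = 0.1444 → 14.4 centimorgans.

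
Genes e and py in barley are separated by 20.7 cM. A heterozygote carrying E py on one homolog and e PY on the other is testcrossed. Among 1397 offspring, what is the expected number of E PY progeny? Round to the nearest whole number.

145

A map distance of 20.7 cM corresponds to a recombination frequency of 0.207.
The F1 is E py / e PY, so E PY is a recombinant gamete class with expected frequency r/2 = 0.207/2 = 0.1035.
Expected number = 0.1035 × 1397 = 144.59 ≈ 145.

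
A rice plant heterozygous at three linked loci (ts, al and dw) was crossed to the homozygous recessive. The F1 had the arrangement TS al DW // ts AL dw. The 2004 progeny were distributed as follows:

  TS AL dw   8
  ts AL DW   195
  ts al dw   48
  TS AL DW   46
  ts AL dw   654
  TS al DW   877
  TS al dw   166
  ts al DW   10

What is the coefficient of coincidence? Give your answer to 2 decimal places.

0.85

The two rarest classes, ts al DW and TS AL dw, are the double crossovers. Comparing them with the parentals, only the ts allele has switched, so ts is the middle locus and the order is dw – ts – al.
dw–ts: (361 + 18)/2004 = 0.1891; ts–al: (94 + 18)/2004 = 0.0559.
Expected DCO frequency = 0.1891 × 0.0559 ≈ 0.01057; observed = 18/2004 ≈ 0.00898.
Coefficient of coincidence = 0.00898/0.01057 ≈ 0.85.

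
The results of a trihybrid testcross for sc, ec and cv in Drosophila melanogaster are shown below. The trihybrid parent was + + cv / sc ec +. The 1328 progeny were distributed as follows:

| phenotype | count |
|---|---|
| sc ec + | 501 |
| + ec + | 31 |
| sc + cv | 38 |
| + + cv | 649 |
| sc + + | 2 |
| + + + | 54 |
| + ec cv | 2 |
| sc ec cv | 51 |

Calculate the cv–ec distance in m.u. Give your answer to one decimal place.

8.2 m.u.

The two rarest classes, + ec cv and sc + +, are the double crossovers. Comparing them with the parentals, only the ec allele has switched, so ec is the middle locus and the order is cv – ec – sc.
Crossovers in the cv–ec interval produce the single-crossover classes + + + and sc ec cv (54 + 51 = 105) plus the double crossovers (4).
RF(cv–ec) = (105 + 4) / 1328 = 109/1328 = 0.0821 → 8.2 m.u.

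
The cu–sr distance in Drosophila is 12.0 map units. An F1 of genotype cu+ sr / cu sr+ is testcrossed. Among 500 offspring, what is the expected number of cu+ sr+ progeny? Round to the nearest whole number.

30

A map distance of 12.0 map units corresponds to a recombination frequency of 0.120.
The F1 is cu+ sr / cu sr+, so cu+ sr+ is a recombinant gamete class with expected frequency r/2 = 0.120/2 = 0.0600.
Expected number = 0.0600 × 500 = 30.00 ≈ 30.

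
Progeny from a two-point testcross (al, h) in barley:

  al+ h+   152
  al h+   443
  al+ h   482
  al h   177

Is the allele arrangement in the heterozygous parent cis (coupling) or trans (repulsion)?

trans

The two most frequent classes are al+ h (482) and al h+ (443); these are the parental (non-recombinant) types.
So the F1 carried al+ h on one chromosome and al h+ on the other — the recessive alleles are on opposite chromosomes (trans / repulsion).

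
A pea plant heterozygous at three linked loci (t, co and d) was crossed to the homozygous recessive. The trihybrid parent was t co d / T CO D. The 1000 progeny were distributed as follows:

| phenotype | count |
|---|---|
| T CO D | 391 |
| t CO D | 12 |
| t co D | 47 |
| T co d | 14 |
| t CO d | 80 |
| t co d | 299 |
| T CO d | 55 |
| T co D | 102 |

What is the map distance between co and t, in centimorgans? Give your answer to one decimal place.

The two rarest classes, T co d and t CO D, are the double crossovers. Comparing them with the parentals, only the t allele has switched, so t is the middle locus and the order is d – t – co.
Crossovers in the t–co interval produce the single-crossover classes t CO d and T co D (80 + 102 = 182) plus the double crossovers (26).
RF(t–co) = (182 + 26) / 1000 = 208/1000 = 0.2080 → 20.8 centimorgans.

20.8 centimorgans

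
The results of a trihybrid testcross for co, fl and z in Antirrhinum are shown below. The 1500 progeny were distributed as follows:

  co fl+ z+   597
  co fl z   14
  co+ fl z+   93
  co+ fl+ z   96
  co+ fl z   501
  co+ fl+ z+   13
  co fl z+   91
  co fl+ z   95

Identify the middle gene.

The two most frequent reciprocal classes, co+ fl z and co fl+ z+, are the parental types, so the F1 was co+ fl z / co fl+ z+.
The two rarest classes, co fl z and co+ fl+ z+, are the double crossovers. Comparing them with the parentals, only the co allele has switched, so co is the middle locus and the order is z – co – fl.

co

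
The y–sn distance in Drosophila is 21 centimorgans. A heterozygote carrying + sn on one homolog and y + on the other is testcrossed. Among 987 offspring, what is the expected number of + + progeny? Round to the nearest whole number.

104

A map distance of 21 centimorgans corresponds to a recombination frequency of 0.210.
The F1 is + sn / y +, so + + is a recombinant gamete class with expected frequency r/2 = 0.210/2 = 0.1050.
Expected number = 0.1050 × 987 = 103.63 ≈ 104.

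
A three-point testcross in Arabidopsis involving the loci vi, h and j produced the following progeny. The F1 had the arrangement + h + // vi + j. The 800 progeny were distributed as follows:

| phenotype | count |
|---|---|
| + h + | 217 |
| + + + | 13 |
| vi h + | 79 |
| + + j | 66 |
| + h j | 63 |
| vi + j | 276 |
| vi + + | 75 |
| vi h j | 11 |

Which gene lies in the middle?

The two rarest classes, + + + and vi h j, are the double crossovers. Comparing them with the parentals, only the h allele has switched, so h is the middle locus and the order is vi – h – j.

h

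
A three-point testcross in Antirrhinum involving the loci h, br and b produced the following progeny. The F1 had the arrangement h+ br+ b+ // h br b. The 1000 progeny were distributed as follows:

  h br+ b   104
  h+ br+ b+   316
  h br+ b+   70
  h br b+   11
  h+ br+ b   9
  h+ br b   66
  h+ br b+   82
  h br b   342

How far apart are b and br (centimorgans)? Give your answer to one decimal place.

20.6 centimorgans

The two rarest classes, h+ br+ b and h br b+, are the double crossovers. Comparing them with the parentals, only the b allele has switched, so b is the middle locus and the order is br – b – h.
Crossovers in the br–b interval produce the single-crossover classes h+ br b+ and h br+ b (82 + 104 = 186) plus the double crossovers (20).
RF(br–b) = (186 + 20) / 1000 = 206/1000 = 0.2060 → 20.6 centimorgans.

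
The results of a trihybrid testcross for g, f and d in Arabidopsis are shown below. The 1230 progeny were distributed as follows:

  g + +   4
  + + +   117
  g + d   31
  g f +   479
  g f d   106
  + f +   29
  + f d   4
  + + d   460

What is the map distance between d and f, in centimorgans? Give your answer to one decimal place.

The two most frequent reciprocal classes, + + d and g f +, are the parental types, so the F1 was + + d / g f +.
The two rarest classes, + f d and g + +, are the double crossovers. Comparing them with the parentals, only the f allele has switched, so f is the middle locus and the order is d – f – g.
Crossovers in the d–f interval produce the single-crossover classes + + + and g f d (117 + 106 = 223) plus the double crossovers (8).
RF(d–f) = (223 + 8) / 1230 = 231/1230 = 0.1878 → 18.8 centimorgans.

18.8 centimorgans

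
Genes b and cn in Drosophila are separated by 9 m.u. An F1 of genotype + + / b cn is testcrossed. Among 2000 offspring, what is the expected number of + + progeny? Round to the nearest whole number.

910

A map distance of 9 m.u. corresponds to a recombination frequency of 0.090.
The F1 is + + / b cn, so + + is a parental gamete class with expected frequency (1 − r)/2 = 0.910/2 = 0.4550.
Expected number = 0.4550 × 2000 = 910.00 ≈ 910.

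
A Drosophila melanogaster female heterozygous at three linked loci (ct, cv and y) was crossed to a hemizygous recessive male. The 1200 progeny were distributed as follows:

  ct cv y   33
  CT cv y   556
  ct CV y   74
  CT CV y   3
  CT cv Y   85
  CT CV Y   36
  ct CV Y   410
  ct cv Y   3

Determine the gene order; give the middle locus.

cv

The two most frequent reciprocal classes, CT cv y and ct CV Y, are the parental types, so the F1 was CT cv y / ct CV Y.
The two rarest classes, CT CV y and ct cv Y, are the double crossovers. Comparing them with the parentals, only the cv allele has switched, so cv is the middle locus and the order is ct – cv – y.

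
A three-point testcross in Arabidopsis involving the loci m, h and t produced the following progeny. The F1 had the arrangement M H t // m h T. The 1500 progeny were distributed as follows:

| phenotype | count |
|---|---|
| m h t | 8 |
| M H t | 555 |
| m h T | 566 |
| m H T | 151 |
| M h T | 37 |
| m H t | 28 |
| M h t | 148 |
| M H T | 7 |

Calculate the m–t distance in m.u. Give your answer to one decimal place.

5.3 m.u.

The two rarest classes, M H T and m h t, are the double crossovers. Comparing them with the parentals, only the t allele has switched, so t is the middle locus and the order is m – t – h.
Crossovers in the m–t interval produce the single-crossover classes m H t and M h T (28 + 37 = 65) plus the double crossovers (15).
RF(m–t) = (65 + 15) / 1500 = 80/1500 = 0.0533 → 5.3 m.u.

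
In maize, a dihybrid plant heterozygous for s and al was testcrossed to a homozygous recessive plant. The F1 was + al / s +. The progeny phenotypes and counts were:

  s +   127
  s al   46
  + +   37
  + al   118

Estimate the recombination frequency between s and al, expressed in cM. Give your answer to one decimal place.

The recombinant classes are + + and s al: 37 + 46 = 83.
Recombination frequency = 83/328 = 0.2530 ≈ 25.3%, i.e. 25.3 cM.

25.3 cM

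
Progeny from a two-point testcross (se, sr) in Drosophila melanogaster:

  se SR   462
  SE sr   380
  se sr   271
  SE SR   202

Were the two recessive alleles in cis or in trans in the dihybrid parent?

The two most frequent classes are SE sr (380) and se SR (462); these are the parental (non-recombinant) types.
So the F1 carried SE sr on one chromosome and se SR on the other — the recessive alleles are on opposite chromosomes (trans / repulsion).

trans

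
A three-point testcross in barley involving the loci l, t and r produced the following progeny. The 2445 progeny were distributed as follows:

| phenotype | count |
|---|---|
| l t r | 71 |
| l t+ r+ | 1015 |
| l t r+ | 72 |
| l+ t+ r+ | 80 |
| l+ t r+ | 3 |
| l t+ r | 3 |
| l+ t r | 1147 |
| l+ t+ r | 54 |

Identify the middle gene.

r

The two most frequent reciprocal classes, l t+ r+ and l+ t r, are the parental types, so the F1 was l t+ r+ / l+ t r.
The two rarest classes, l t+ r and l+ t r+, are the double crossovers. Comparing them with the parentals, only the r allele has switched, so r is the middle locus and the order is l – r – t.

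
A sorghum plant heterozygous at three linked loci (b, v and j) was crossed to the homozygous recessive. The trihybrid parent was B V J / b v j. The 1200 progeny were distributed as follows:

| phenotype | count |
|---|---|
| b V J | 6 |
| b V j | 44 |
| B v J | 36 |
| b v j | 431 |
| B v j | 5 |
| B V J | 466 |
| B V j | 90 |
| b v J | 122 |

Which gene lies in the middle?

The two rarest classes, b V J and B v j, are the double crossovers. Comparing them with the parentals, only the b allele has switched, so b is the middle locus and the order is v – b – j.

b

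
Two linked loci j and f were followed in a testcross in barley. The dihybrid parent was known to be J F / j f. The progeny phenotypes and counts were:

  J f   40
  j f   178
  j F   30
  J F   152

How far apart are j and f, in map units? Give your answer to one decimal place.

The recombinant classes are J f and j F: 40 + 30 = 70.
Recombination frequency = 70/400 = 0.1750 ≈ 17.5%, i.e. 17.5 map units.

17.5 map units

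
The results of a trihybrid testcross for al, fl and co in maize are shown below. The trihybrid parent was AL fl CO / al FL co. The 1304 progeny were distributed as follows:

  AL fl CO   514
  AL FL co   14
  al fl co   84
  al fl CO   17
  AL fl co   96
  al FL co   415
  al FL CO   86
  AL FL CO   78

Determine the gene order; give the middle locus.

al

The two rarest classes, al fl CO and AL FL co, are the double crossovers. Comparing them with the parentals, only the al allele has switched, so al is the middle locus and the order is fl – al – co.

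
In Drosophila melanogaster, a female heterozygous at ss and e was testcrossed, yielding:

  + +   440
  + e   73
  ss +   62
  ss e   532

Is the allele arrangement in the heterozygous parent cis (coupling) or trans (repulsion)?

The two most frequent classes are + + (440) and ss e (532); these are the parental (non-recombinant) types.
So the F1 carried + + on one chromosome and ss e on the other — the recessive alleles are on the same chromosome (cis / coupling).

cis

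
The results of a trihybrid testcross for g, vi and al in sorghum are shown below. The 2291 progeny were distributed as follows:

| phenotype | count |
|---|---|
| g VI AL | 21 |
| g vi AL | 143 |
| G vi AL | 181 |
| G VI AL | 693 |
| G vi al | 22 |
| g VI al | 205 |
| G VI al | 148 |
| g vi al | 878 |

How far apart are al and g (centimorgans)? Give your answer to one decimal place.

14.6 centimorgans

The two most frequent reciprocal classes, G VI AL and g vi al, are the parental types, so the F1 was G VI AL / g vi al.
The two rarest classes, g VI AL and G vi al, are the double crossovers. Comparing them with the parentals, only the g allele has switched, so g is the middle locus and the order is vi – g – al.
Crossovers in the g–al interval produce the single-crossover classes G VI al and g vi AL (148 + 143 = 291) plus the double crossovers (43).
RF(g–al) = (291 + 43) / 2291 = 334/2291 = 0.1458 → 14.6 centimorgans.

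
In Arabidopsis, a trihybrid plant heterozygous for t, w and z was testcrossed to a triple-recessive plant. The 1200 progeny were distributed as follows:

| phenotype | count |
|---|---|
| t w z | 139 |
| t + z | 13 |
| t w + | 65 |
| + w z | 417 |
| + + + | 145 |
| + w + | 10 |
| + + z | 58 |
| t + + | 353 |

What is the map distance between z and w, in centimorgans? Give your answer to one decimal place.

12.2 centimorgans

The two most frequent reciprocal classes, t + + and + w z, are the parental types, so the F1 was t + + / + w z.
The two rarest classes, t + z and + w +, are the double crossovers. Comparing them with the parentals, only the z allele has switched, so z is the middle locus and the order is t – z – w.
Crossovers in the z–w interval produce the single-crossover classes t w + and + + z (65 + 58 = 123) plus the double crossovers (23).
RF(z–w) = (123 + 23) / 1200 = 146/1200 = 0.1217 → 12.2 centimorgans.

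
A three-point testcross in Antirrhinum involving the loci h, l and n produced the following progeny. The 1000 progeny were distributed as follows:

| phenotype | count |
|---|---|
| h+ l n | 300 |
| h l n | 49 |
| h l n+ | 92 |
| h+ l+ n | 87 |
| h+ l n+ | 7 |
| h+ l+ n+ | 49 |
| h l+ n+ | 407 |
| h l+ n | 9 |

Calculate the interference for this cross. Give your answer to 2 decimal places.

The two most frequent reciprocal classes, h l+ n+ and h+ l n, are the parental types, so the F1 was h l+ n+ / h+ l n.
The two rarest classes, h l+ n and h+ l n+, are the double crossovers. Comparing them with the parentals, only the n allele has switched, so n is the middle locus and the order is h – n – l.
h–n: (98 + 16)/1000 = 0.1140; n–l: (179 + 16)/1000 = 0.1950.
Expected DCO frequency = 0.1140 × 0.1950 ≈ 0.02223; observed = 16/1000 ≈ 0.01600.
Coefficient of coincidence = 0.01600/0.02223 ≈ 0.72; interference = 1 − 0.72 = 0.28.

0.28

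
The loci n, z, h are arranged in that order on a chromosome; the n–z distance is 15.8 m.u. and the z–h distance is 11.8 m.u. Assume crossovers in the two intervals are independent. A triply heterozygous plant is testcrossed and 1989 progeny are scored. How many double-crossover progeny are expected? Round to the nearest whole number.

37

Map distances give recombination frequencies of 0.158 and 0.118 for the two intervals.
With no interference, expected double-crossover frequency = 0.158 × 0.118 = 0.01864.
Expected number = 0.01864 × 1989 = 37.08 ≈ 37.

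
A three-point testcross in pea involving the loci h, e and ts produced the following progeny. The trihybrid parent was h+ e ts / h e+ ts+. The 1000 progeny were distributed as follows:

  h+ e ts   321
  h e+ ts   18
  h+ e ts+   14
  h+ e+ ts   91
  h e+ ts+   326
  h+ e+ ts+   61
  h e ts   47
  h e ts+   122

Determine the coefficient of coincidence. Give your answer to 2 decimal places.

0.93

The two rarest classes, h+ e ts+ and h e+ ts, are the double crossovers. Comparing them with the parentals, only the ts allele has switched, so ts is the middle locus and the order is e – ts – h.
e–ts: (213 + 32)/1000 = 0.2450; ts–h: (108 + 32)/1000 = 0.1400.
Expected DCO frequency = 0.2450 × 0.1400 ≈ 0.03430; observed = 32/1000 ≈ 0.03200.
Coefficient of coincidence = 0.03200/0.03430 ≈ 0.93.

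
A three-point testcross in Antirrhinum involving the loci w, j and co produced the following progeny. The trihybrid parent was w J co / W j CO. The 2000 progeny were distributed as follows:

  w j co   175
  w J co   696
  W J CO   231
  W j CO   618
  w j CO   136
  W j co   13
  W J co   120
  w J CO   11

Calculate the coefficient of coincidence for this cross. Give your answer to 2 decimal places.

The two rarest classes, w J CO and W j co, are the double crossovers. Comparing them with the parentals, only the co allele has switched, so co is the middle locus and the order is j – co – w.
j–co: (406 + 24)/2000 = 0.2150; co–w: (256 + 24)/2000 = 0.1400.
Expected DCO frequency = 0.2150 × 0.1400 ≈ 0.03010; observed = 24/2000 ≈ 0.01200.
Coefficient of coincidence = 0.01200/0.03010 ≈ 0.40.

0.40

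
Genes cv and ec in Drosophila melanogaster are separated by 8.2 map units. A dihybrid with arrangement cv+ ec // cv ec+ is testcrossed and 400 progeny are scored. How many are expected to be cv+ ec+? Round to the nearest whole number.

A map distance of 8.2 map units corresponds to a recombination frequency of 0.082.
The F1 is cv+ ec / cv ec+, so cv+ ec+ is a recombinant gamete class with expected frequency r/2 = 0.082/2 = 0.0410.
Expected number = 0.0410 × 400 = 16.40 ≈ 16.

16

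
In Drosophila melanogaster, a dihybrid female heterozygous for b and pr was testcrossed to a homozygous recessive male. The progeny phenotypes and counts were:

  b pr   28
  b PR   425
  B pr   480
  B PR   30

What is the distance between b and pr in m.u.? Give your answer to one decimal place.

The two most frequent classes, B pr (480) and b PR (425), are the parental types, so the F1 was B pr / b PR.
The recombinant classes are B PR and b pr: 30 + 28 = 58.
Recombination frequency = 58/963 = 0.0602 ≈ 6.0%, i.e. 6.0 m.u.

6.0 m.u.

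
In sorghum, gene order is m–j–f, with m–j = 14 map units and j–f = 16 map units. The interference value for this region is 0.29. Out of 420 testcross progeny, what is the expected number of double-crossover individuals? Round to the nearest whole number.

7

Map distances give recombination frequencies of 0.140 and 0.160 for the two intervals.
With interference 0.29 (so coincidence = 0.71), expected double-crossover frequency = 0.140 × 0.160 × 0.71 = 0.01590.
Expected number = 0.01590 × 420 = 6.68 ≈ 7.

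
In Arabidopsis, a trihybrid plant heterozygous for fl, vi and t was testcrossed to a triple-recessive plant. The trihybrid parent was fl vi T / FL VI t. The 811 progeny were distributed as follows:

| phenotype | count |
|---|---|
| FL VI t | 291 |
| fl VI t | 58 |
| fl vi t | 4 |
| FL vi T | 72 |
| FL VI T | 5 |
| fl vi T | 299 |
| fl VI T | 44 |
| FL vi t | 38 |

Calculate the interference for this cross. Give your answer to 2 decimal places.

0.42

The two rarest classes, fl vi t and FL VI T, are the double crossovers. Comparing them with the parentals, only the t allele has switched, so t is the middle locus and the order is fl – t – vi.
fl–t: (130 + 9)/811 = 0.1714; t–vi: (82 + 9)/811 = 0.1122.
Expected DCO frequency = 0.1714 × 0.1122 ≈ 0.01923; observed = 9/811 ≈ 0.01110.
Coefficient of coincidence = 0.01110/0.01923 ≈ 0.58; interference = 1 − 0.58 = 0.42.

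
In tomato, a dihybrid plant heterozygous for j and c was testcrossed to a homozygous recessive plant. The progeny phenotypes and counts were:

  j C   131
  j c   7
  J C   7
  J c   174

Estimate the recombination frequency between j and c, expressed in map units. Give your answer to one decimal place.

The two most frequent classes, J c (174) and j C (131), are the parental types, so the F1 was J c / j C.
The recombinant classes are J C and j c: 7 + 7 = 14.
Recombination frequency = 14/319 = 0.0439 ≈ 4.4%, i.e. 4.4 map units.

4.4 map units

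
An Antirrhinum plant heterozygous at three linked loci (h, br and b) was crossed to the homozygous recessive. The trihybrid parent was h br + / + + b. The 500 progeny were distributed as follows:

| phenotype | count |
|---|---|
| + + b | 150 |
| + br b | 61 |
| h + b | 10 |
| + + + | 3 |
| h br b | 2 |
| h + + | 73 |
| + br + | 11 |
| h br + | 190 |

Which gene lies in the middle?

b

The two rarest classes, h br b and + + +, are the double crossovers. Comparing them with the parentals, only the b allele has switched, so b is the middle locus and the order is h – b – br.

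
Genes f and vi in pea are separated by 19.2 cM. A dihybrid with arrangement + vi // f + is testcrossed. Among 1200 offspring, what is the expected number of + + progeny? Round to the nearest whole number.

A map distance of 19.2 cM corresponds to a recombination frequency of 0.192.
The F1 is + vi / f +, so + + is a recombinant gamete class with expected frequency r/2 = 0.192/2 = 0.0960.
Expected number = 0.0960 × 1200 = 115.20 ≈ 115.

115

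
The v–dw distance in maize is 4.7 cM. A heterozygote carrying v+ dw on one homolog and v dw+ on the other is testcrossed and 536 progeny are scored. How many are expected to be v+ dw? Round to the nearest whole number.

A map distance of 4.7 cM corresponds to a recombination frequency of 0.047.
The F1 is v+ dw / v dw+, so v+ dw is a parental gamete class with expected frequency (1 − r)/2 = 0.953/2 = 0.4765.
Expected number = 0.4765 × 536 = 255.40 ≈ 255.

255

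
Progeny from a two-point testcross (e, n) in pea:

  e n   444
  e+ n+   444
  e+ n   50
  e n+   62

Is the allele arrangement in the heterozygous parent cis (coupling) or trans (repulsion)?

The two most frequent classes are e+ n+ (444) and e n (444); these are the parental (non-recombinant) types.
So the F1 carried e+ n+ on one chromosome and e n on the other — the recessive alleles are on the same chromosome (cis / coupling).

cis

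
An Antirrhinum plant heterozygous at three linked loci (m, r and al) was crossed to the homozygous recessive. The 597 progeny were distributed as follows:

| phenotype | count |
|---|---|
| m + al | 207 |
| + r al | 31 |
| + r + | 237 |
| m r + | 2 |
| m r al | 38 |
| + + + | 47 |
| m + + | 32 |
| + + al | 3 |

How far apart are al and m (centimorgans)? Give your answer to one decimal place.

The two most frequent reciprocal classes, + r + and m + al, are the parental types, so the F1 was + r + / m + al.
The two rarest classes, m r + and + + al, are the double crossovers. Comparing them with the parentals, only the m allele has switched, so m is the middle locus and the order is r – m – al.
Crossovers in the m–al interval produce the single-crossover classes + r al and m + + (31 + 32 = 63) plus the double crossovers (5).
RF(m–al) = (63 + 5) / 597 = 68/597 = 0.1139 → 11.4 centimorgans.

11.4 centimorgans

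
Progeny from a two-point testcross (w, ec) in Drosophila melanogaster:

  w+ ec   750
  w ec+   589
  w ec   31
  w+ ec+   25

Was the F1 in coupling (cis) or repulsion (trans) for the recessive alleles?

The two most frequent classes are w+ ec (750) and w ec+ (589); these are the parental (non-recombinant) types.
So the F1 carried w+ ec on one chromosome and w ec+ on the other — the recessive alleles are on opposite chromosomes (trans / repulsion).

trans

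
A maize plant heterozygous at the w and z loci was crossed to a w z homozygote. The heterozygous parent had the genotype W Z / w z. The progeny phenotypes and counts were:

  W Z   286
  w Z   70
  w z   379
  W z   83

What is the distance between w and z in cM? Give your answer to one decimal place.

18.7 cM

The recombinant classes are W z and w Z: 83 + 70 = 153.
Recombination frequency = 153/818 = 0.1870 ≈ 18.7%, i.e. 18.7 cM.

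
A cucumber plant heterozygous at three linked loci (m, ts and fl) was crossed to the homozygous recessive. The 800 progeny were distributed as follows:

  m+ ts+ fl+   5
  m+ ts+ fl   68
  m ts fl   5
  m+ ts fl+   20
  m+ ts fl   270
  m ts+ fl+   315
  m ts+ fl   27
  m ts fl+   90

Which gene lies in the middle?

The two most frequent reciprocal classes, m ts+ fl+ and m+ ts fl, are the parental types, so the F1 was m ts+ fl+ / m+ ts fl.
The two rarest classes, m+ ts+ fl+ and m ts fl, are the double crossovers. Comparing them with the parentals, only the m allele has switched, so m is the middle locus and the order is fl – m – ts.

m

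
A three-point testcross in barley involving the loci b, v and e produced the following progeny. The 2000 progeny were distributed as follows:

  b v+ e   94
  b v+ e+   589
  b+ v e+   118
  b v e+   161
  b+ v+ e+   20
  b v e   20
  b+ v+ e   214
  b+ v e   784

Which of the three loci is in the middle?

b

The two most frequent reciprocal classes, b+ v e and b v+ e+, are the parental types, so the F1 was b+ v e / b v+ e+.
The two rarest classes, b v e and b+ v+ e+, are the double crossovers. Comparing them with the parentals, only the b allele has switched, so b is the middle locus and the order is e – b – v.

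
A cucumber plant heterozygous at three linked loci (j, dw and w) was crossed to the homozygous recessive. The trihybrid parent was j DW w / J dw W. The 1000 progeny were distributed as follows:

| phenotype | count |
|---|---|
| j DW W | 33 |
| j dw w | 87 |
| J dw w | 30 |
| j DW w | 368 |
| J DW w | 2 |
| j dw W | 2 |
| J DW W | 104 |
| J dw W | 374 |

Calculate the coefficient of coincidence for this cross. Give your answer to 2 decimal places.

The two rarest classes, J DW w and j dw W, are the double crossovers. Comparing them with the parentals, only the j allele has switched, so j is the middle locus and the order is w – j – dw.
w–j: (63 + 4)/1000 = 0.0670; j–dw: (191 + 4)/1000 = 0.1950.
Expected DCO frequency = 0.0670 × 0.1950 ≈ 0.01307; observed = 4/1000 ≈ 0.00400.
Coefficient of coincidence = 0.00400/0.01307 ≈ 0.31.

0.31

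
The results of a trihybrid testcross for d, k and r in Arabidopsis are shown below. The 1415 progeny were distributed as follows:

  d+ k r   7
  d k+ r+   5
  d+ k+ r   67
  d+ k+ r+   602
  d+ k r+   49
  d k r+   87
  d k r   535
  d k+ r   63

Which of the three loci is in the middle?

The two most frequent reciprocal classes, d+ k+ r+ and d k r, are the parental types, so the F1 was d+ k+ r+ / d k r.
The two rarest classes, d k+ r+ and d+ k r, are the double crossovers. Comparing them with the parentals, only the d allele has switched, so d is the middle locus and the order is k – d – r.

d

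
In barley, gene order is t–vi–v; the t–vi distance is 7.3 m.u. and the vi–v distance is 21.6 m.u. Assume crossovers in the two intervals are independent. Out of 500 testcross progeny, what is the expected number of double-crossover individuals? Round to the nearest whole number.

8

Map distances give recombination frequencies of 0.073 and 0.216 for the two intervals.
With no interference, expected double-crossover frequency = 0.073 × 0.216 = 0.01577.
Expected number = 0.01577 × 500 = 7.88 ≈ 8.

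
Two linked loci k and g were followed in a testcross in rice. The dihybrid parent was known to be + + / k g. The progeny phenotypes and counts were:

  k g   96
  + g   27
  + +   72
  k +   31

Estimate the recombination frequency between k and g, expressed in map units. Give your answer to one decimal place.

The recombinant classes are + g and k +: 27 + 31 = 58.
Recombination frequency = 58/226 = 0.2566 ≈ 25.7%, i.e. 25.7 map units.

25.7 map units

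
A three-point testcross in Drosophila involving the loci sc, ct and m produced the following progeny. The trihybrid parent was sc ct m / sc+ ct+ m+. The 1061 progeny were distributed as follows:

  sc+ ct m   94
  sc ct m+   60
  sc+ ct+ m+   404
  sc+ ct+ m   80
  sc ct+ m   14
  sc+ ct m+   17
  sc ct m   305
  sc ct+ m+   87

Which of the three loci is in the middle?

The two rarest classes, sc ct+ m and sc+ ct m+, are the double crossovers. Comparing them with the parentals, only the ct allele has switched, so ct is the middle locus and the order is m – ct – sc.

ct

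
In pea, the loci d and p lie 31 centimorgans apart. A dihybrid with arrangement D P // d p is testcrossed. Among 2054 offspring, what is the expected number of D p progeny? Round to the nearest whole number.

318

A map distance of 31 centimorgans corresponds to a recombination frequency of 0.310.
The F1 is D P / d p, so D p is a recombinant gamete class with expected frequency r/2 = 0.310/2 = 0.1550.
Expected number = 0.1550 × 2054 = 318.37 ≈ 318.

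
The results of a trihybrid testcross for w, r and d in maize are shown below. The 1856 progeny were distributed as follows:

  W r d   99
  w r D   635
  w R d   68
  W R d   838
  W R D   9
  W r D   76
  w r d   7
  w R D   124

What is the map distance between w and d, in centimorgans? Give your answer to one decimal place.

The two most frequent reciprocal classes, w r D and W R d, are the parental types, so the F1 was w r D / W R d.
The two rarest classes, w r d and W R D, are the double crossovers. Comparing them with the parentals, only the d allele has switched, so d is the middle locus and the order is w – d – r.
Crossovers in the w–d interval produce the single-crossover classes W r D and w R d (76 + 68 = 144) plus the double crossovers (16).
RF(w–d) = (144 + 16) / 1856 = 160/1856 = 0.0862 → 8.6 centimorgans.

8.6 centimorgans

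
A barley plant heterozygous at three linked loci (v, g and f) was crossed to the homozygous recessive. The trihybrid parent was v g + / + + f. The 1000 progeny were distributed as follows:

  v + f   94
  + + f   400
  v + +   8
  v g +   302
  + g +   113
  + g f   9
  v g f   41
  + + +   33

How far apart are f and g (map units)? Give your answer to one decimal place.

The two rarest classes, v + + and + g f, are the double crossovers. Comparing them with the parentals, only the g allele has switched, so g is the middle locus and the order is f – g – v.
Crossovers in the f–g interval produce the single-crossover classes v g f and + + + (41 + 33 = 74) plus the double crossovers (17).
RF(f–g) = (74 + 17) / 1000 = 91/1000 = 0.0910 → 9.1 map units.

9.1 map units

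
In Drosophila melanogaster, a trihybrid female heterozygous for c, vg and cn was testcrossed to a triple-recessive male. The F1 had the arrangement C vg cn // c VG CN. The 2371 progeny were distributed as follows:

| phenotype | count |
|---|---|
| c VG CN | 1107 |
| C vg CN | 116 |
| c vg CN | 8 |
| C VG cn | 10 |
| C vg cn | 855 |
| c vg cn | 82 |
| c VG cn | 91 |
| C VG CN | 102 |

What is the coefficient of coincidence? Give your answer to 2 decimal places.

The two rarest classes, C VG cn and c vg CN, are the double crossovers. Comparing them with the parentals, only the vg allele has switched, so vg is the middle locus and the order is c – vg – cn.
c–vg: (184 + 18)/2371 = 0.0852; vg–cn: (207 + 18)/2371 = 0.0949.
Expected DCO frequency = 0.0852 × 0.0949 ≈ 0.00809; observed = 18/2371 ≈ 0.00759.
Coefficient of coincidence = 0.00759/0.00809 ≈ 0.94.

0.94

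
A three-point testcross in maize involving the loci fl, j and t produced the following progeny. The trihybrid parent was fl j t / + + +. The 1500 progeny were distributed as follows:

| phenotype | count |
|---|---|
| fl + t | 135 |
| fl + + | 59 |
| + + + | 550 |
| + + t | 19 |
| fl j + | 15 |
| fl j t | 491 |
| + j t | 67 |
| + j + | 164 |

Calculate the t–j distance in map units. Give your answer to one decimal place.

The two rarest classes, fl j + and + + t, are the double crossovers. Comparing them with the parentals, only the t allele has switched, so t is the middle locus and the order is fl – t – j.
Crossovers in the t–j interval produce the single-crossover classes fl + t and + j + (135 + 164 = 299) plus the double crossovers (34).
RF(t–j) = (299 + 34) / 1500 = 333/1500 = 0.2220 → 22.2 map units.

22.2 map units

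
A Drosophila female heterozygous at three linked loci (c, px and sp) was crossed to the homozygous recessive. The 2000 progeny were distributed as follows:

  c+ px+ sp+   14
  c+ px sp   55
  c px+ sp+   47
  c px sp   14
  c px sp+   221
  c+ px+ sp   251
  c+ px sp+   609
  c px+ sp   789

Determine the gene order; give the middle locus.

The two most frequent reciprocal classes, c+ px sp+ and c px+ sp, are the parental types, so the F1 was c+ px sp+ / c px+ sp.
The two rarest classes, c+ px+ sp+ and c px sp, are the double crossovers. Comparing them with the parentals, only the px allele has switched, so px is the middle locus and the order is c – px – sp.

px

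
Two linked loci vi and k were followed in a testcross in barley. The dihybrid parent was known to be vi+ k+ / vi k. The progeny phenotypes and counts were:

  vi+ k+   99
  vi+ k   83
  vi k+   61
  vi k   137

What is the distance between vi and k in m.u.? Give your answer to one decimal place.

37.9 m.u.

The recombinant classes are vi+ k and vi k+: 83 + 61 = 144.
Recombination frequency = 144/380 = 0.3789 ≈ 37.9%, i.e. 37.9 m.u.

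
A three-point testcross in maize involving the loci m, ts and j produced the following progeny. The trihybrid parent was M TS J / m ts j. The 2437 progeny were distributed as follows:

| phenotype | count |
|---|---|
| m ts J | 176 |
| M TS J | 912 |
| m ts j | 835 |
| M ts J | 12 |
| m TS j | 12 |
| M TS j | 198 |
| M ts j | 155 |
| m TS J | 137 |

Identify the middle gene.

The two rarest classes, M ts J and m TS j, are the double crossovers. Comparing them with the parentals, only the ts allele has switched, so ts is the middle locus and the order is m – ts – j.

ts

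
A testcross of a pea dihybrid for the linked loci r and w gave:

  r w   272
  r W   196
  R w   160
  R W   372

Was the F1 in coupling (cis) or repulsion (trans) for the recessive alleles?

The two most frequent classes are R W (372) and r w (272); these are the parental (non-recombinant) types.
So the F1 carried R W on one chromosome and r w on the other — the recessive alleles are on the same chromosome (cis / coupling).

cis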